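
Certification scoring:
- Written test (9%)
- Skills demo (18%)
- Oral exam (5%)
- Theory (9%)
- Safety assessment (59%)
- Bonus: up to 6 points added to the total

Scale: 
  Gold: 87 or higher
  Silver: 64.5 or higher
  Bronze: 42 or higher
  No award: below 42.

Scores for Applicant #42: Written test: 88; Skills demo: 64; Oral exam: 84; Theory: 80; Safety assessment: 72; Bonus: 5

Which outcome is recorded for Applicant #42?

Weighted total:
  Written test 88 × 0.09 = 7.92
  Skills demo 64 × 0.18 = 11.52
  Oral exam 84 × 0.05 = 4.2
  Theory 80 × 0.09 = 7.2
  Safety assessment 72 × 0.59 = 42.48
Sum = 73.32
Bonus: 73.32 + 5 = 78.32
78.32 is ≥ 64.5 and < 87 → Silver

Silver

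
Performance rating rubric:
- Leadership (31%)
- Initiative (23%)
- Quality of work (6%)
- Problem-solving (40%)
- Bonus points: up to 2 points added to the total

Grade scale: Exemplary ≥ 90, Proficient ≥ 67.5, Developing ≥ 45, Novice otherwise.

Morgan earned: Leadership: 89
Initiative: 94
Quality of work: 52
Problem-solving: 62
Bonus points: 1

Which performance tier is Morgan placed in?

Proficient

Weighted total:
  Leadership 89 × 0.31 = 27.59
  Initiative 94 × 0.23 = 21.62
  Quality of work 52 × 0.06 = 3.12
  Problem-solving 62 × 0.4 = 24.8
Sum = 77.13
Bonus points: 77.13 + 1 = 78.13
78.13 is ≥ 67.5 and < 90 → Proficient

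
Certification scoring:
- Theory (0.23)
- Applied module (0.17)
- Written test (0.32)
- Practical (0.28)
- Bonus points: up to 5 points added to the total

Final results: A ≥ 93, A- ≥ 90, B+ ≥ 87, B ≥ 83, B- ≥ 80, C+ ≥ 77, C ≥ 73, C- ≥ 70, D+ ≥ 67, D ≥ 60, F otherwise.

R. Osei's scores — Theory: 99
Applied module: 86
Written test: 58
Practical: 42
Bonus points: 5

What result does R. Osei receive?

C-

Weighted total:
  Theory 99 × 0.23 = 22.77
  Applied module 86 × 0.17 = 14.62
  Written test 58 × 0.32 = 18.56
  Practical 42 × 0.28 = 11.76
Sum = 67.71
Bonus points: 67.71 + 5 = 72.71
72.71 is ≥ 70 and < 73 → C-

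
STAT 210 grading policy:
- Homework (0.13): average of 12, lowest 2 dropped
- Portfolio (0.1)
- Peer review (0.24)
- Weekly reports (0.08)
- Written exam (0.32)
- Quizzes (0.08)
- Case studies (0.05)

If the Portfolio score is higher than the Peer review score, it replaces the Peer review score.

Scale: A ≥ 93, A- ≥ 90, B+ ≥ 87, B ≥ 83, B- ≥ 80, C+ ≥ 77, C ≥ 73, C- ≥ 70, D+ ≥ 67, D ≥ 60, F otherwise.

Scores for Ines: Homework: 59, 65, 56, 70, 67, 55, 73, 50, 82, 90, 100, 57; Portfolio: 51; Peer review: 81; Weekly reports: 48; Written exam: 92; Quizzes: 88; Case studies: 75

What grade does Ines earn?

C+

Homework: drop 50, 55 → average of remaining 10 = 719/10 = 71.9
Portfolio (51) ≤ Peer review (81), so Peer review stays at 81.
Weighted total:
  Homework 71.9 × 0.13 = 9.347
  Portfolio 51 × 0.1 = 5.1
  Peer review 81 × 0.24 = 19.44
  Weekly reports 48 × 0.08 = 3.84
  Written exam 92 × 0.32 = 29.44
  Quizzes 88 × 0.08 = 7.04
  Case studies 75 × 0.05 = 3.75
Sum = 77.957
77.957 is ≥ 77 and < 80 → C+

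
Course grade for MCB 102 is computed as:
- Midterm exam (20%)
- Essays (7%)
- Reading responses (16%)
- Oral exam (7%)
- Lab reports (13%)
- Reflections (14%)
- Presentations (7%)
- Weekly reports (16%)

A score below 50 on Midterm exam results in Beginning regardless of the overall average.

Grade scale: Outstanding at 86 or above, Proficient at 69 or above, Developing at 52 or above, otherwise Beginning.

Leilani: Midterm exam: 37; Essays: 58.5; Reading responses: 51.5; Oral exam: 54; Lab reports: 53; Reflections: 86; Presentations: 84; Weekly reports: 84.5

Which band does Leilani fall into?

Midterm exam score 37 < 50: minimum not met.
Weighted total:
  Midterm exam 37 × 0.2 = 7.4
  Essays 58.5 × 0.07 = 4.095
  Reading responses 51.5 × 0.16 = 8.24
  Oral exam 54 × 0.07 = 3.78
  Lab reports 53 × 0.13 = 6.89
  Reflections 86 × 0.14 = 12.04
  Presentations 84 × 0.07 = 5.88
  Weekly reports 84.5 × 0.16 = 13.52
Sum = 61.845
Because the Midterm exam minimum was not met, the result is Beginning.

Beginning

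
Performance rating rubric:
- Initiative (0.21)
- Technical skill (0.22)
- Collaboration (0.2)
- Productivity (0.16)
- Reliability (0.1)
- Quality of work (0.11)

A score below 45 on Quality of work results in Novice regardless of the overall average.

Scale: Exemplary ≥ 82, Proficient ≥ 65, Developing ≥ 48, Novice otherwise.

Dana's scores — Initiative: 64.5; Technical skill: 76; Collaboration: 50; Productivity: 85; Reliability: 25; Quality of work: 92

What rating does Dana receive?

Quality of work score 92 ≥ 45: minimum met.
Weighted total:
  Initiative 64.5 × 0.21 = 13.545
  Technical skill 76 × 0.22 = 16.72
  Collaboration 50 × 0.2 = 10
  Productivity 85 × 0.16 = 13.6
  Reliability 25 × 0.1 = 2.5
  Quality of work 92 × 0.11 = 10.12
Sum = 66.485
66.485 is ≥ 65 and < 82 → Proficient

Proficient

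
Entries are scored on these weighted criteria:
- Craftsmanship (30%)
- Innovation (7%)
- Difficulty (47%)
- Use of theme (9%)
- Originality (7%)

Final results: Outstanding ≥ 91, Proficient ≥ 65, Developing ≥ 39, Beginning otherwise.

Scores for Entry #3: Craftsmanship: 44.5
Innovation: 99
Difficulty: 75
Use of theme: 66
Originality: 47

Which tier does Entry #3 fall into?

Developing

Weighted total:
  Craftsmanship 44.5 × 0.3 = 13.35
  Innovation 99 × 0.07 = 6.93
  Difficulty 75 × 0.47 = 35.25
  Use of theme 66 × 0.09 = 5.94
  Originality 47 × 0.07 = 3.29
Sum = 64.76
64.76 is ≥ 39 and < 65 → Developing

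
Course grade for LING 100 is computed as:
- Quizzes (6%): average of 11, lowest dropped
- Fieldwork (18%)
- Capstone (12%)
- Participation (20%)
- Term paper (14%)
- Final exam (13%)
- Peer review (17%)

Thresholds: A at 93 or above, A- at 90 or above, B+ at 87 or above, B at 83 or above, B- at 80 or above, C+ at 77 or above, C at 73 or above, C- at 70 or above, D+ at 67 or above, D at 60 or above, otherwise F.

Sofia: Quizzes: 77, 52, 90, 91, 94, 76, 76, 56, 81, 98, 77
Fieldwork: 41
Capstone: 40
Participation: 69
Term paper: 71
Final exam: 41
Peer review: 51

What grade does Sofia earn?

F

Quizzes: drop 52 → average of remaining 10 = 816/10 = 81.6
Weighted total:
  Quizzes 81.6 × 0.06 = 4.896
  Fieldwork 41 × 0.18 = 7.38
  Capstone 40 × 0.12 = 4.8
  Participation 69 × 0.2 = 13.8
  Term paper 71 × 0.14 = 9.94
  Final exam 41 × 0.13 = 5.33
  Peer review 51 × 0.17 = 8.67
Sum = 54.816
54.816 < 60 → F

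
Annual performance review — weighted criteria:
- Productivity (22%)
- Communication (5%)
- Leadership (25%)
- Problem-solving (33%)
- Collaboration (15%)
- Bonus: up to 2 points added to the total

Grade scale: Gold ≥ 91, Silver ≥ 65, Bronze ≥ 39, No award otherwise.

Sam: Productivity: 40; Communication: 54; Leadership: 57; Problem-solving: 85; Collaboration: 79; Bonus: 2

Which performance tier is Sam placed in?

Silver

Weighted total:
  Productivity 40 × 0.22 = 8.8
  Communication 54 × 0.05 = 2.7
  Leadership 57 × 0.25 = 14.25
  Problem-solving 85 × 0.33 = 28.05
  Collaboration 79 × 0.15 = 11.85
Sum = 65.65
Bonus: 65.65 + 2 = 67.65
67.65 is ≥ 65 and < 91 → Silver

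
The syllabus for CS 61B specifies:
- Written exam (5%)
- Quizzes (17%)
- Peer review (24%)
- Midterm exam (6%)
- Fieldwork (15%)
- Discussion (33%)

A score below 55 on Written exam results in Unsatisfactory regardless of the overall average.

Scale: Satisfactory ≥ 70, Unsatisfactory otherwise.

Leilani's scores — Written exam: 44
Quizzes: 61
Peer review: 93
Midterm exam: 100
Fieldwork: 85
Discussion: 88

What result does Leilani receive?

Written exam score 44 < 55: minimum not met.
Weighted total:
  Written exam 44 × 0.05 = 2.2
  Quizzes 61 × 0.17 = 10.37
  Peer review 93 × 0.24 = 22.32
  Midterm exam 100 × 0.06 = 6
  Fieldwork 85 × 0.15 = 12.75
  Discussion 88 × 0.33 = 29.04
Sum = 82.68
Because the Written exam minimum was not met, the result is Unsatisfactory.

Unsatisfactory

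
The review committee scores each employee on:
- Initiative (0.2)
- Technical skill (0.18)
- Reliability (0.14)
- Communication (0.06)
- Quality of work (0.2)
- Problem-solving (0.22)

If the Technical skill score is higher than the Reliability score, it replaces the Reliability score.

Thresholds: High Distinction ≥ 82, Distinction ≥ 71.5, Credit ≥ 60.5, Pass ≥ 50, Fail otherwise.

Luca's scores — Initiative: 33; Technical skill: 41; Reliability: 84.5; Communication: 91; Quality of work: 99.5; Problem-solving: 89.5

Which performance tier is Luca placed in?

Credit

Technical skill (41) ≤ Reliability (84.5), so Reliability stays at 84.5.
Weighted total:
  Initiative 33 × 0.2 = 6.6
  Technical skill 41 × 0.18 = 7.38
  Reliability 84.5 × 0.14 = 11.83
  Communication 91 × 0.06 = 5.46
  Quality of work 99.5 × 0.2 = 19.9
  Problem-solving 89.5 × 0.22 = 19.69
Sum = 70.86
70.86 is ≥ 60.5 and < 71.5 → Credit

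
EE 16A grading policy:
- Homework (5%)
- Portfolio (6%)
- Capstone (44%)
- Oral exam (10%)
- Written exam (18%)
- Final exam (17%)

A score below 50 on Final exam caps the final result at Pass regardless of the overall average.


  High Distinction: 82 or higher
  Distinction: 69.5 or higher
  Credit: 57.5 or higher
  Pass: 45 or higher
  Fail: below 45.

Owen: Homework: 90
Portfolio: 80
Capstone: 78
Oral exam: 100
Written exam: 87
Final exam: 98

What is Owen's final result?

Final exam score 98 ≥ 50: minimum met.
Weighted total:
  Homework 90 × 0.05 = 4.5
  Portfolio 80 × 0.06 = 4.8
  Capstone 78 × 0.44 = 34.32
  Oral exam 100 × 0.1 = 10
  Written exam 87 × 0.18 = 15.66
  Final exam 98 × 0.17 = 16.66
Sum = 85.94
85.94 ≥ 82 → High Distinction

High Distinction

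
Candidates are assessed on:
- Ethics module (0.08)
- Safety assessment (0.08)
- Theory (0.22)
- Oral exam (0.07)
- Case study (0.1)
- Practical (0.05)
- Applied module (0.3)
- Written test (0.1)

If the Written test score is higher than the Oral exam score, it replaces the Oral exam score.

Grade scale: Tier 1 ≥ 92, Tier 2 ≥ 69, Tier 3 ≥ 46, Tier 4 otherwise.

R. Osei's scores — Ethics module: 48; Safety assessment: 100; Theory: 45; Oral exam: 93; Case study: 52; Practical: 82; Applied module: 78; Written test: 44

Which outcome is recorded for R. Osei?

Written test (44) ≤ Oral exam (93), so Oral exam stays at 93.
Weighted total:
  Ethics module 48 × 0.08 = 3.84
  Safety assessment 100 × 0.08 = 8
  Theory 45 × 0.22 = 9.9
  Oral exam 93 × 0.07 = 6.51
  Case study 52 × 0.1 = 5.2
  Practical 82 × 0.05 = 4.1
  Applied module 78 × 0.3 = 23.4
  Written test 44 × 0.1 = 4.4
Sum = 65.35
65.35 is ≥ 46 and < 69 → Tier 3

Tier 3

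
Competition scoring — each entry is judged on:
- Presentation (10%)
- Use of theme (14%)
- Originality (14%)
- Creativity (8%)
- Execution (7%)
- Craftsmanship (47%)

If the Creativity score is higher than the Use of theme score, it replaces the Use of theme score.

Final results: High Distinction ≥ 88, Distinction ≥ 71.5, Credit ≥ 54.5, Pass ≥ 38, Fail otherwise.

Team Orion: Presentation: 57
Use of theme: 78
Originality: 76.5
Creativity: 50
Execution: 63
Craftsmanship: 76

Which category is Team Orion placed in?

Creativity (50) ≤ Use of theme (78), so Use of theme stays at 78.
Weighted total:
  Presentation 57 × 0.1 = 5.7
  Use of theme 78 × 0.14 = 10.92
  Originality 76.5 × 0.14 = 10.71
  Creativity 50 × 0.08 = 4
  Execution 63 × 0.07 = 4.41
  Craftsmanship 76 × 0.47 = 35.72
Sum = 71.46
71.46 is ≥ 54.5 and < 71.5 → Credit

Credit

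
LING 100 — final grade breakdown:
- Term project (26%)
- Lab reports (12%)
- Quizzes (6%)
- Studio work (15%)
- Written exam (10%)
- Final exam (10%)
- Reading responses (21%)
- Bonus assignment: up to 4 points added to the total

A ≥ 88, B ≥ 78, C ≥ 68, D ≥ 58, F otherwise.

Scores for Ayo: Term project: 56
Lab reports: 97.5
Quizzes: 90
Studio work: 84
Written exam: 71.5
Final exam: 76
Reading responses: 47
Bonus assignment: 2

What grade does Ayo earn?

C

Weighted total:
  Term project 56 × 0.26 = 14.56
  Lab reports 97.5 × 0.12 = 11.7
  Quizzes 90 × 0.06 = 5.4
  Studio work 84 × 0.15 = 12.6
  Written exam 71.5 × 0.1 = 7.15
  Final exam 76 × 0.1 = 7.6
  Reading responses 47 × 0.21 = 9.87
Sum = 68.88
Bonus assignment: 68.88 + 2 = 70.88
70.88 is ≥ 68 and < 78 → C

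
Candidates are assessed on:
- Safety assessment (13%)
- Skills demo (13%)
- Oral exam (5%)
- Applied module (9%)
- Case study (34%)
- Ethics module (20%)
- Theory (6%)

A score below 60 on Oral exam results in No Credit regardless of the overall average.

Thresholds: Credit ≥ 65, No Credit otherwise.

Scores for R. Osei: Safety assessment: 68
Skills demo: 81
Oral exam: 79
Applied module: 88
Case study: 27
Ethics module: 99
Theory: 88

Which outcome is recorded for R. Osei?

Credit

Oral exam score 79 ≥ 60: minimum met.
Weighted total:
  Safety assessment 68 × 0.13 = 8.84
  Skills demo 81 × 0.13 = 10.53
  Oral exam 79 × 0.05 = 3.95
  Applied module 88 × 0.09 = 7.92
  Case study 27 × 0.34 = 9.18
  Ethics module 99 × 0.2 = 19.8
  Theory 88 × 0.06 = 5.28
Sum = 65.5
65.5 ≥ 65 → Credit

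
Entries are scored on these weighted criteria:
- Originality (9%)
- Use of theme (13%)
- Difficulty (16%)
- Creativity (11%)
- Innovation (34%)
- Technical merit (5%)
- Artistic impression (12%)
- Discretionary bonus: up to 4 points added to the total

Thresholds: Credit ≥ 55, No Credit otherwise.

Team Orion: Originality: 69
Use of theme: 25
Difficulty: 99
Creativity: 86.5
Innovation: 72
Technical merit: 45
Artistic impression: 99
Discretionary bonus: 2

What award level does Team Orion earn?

Credit

Weighted total:
  Originality 69 × 0.09 = 6.21
  Use of theme 25 × 0.13 = 3.25
  Difficulty 99 × 0.16 = 15.84
  Creativity 86.5 × 0.11 = 9.515
  Innovation 72 × 0.34 = 24.48
  Technical merit 45 × 0.05 = 2.25
  Artistic impression 99 × 0.12 = 11.88
Sum = 73.425
Discretionary bonus: 73.425 + 2 = 75.425
75.425 ≥ 55 → Credit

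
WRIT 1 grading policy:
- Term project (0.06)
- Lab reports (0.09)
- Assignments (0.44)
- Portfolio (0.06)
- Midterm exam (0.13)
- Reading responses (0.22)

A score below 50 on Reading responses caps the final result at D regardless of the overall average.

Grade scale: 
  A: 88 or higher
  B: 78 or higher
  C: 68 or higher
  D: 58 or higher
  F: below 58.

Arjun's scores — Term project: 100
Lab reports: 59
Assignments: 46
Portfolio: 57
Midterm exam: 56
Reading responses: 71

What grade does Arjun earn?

Reading responses score 71 ≥ 50: minimum met.
Weighted total:
  Term project 100 × 0.06 = 6
  Lab reports 59 × 0.09 = 5.31
  Assignments 46 × 0.44 = 20.24
  Portfolio 57 × 0.06 = 3.42
  Midterm exam 56 × 0.13 = 7.28
  Reading responses 71 × 0.22 = 15.62
Sum = 57.87
57.87 < 58 → F

F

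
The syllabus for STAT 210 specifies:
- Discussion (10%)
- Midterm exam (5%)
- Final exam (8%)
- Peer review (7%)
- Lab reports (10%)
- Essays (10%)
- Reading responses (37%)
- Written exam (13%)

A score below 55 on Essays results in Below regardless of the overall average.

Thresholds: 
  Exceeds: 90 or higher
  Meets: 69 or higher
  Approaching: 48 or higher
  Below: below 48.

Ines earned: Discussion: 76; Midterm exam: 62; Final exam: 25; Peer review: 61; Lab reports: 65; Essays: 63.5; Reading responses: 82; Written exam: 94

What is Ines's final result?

Meets

Essays score 63.5 ≥ 55: minimum met.
Weighted total:
  Discussion 76 × 0.1 = 7.6
  Midterm exam 62 × 0.05 = 3.1
  Final exam 25 × 0.08 = 2
  Peer review 61 × 0.07 = 4.27
  Lab reports 65 × 0.1 = 6.5
  Essays 63.5 × 0.1 = 6.35
  Reading responses 82 × 0.37 = 30.34
  Written exam 94 × 0.13 = 12.22
Sum = 72.38
72.38 is ≥ 69 and < 90 → Meets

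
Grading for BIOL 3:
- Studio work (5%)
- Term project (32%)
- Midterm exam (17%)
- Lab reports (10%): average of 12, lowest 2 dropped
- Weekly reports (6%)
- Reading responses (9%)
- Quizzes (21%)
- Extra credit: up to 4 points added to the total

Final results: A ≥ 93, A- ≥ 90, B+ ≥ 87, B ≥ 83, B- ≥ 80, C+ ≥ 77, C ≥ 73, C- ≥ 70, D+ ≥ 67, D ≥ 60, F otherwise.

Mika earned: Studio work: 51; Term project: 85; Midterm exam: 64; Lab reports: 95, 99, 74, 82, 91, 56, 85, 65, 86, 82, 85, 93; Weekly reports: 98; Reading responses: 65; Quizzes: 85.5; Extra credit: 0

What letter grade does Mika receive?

Lab reports: drop 56, 65 → average of remaining 10 = 872/10 = 87.2
Weighted total:
  Studio work 51 × 0.05 = 2.55
  Term project 85 × 0.32 = 27.2
  Midterm exam 64 × 0.17 = 10.88
  Lab reports 87.2 × 0.1 = 8.72
  Weekly reports 98 × 0.06 = 5.88
  Reading responses 65 × 0.09 = 5.85
  Quizzes 85.5 × 0.21 = 17.955
Sum = 79.035
Extra credit: 79.035 + 0 = 79.035
79.035 is ≥ 77 and < 80 → C+

C+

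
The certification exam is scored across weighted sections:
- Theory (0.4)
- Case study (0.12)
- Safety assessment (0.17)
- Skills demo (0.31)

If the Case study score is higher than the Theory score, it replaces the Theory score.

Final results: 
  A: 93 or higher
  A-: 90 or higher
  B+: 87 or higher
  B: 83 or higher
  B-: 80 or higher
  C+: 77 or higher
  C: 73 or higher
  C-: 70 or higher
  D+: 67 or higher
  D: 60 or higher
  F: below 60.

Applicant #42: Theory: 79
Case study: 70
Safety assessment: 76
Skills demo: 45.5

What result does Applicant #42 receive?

D+

Case study (70) ≤ Theory (79), so Theory stays at 79.
Weighted total:
  Theory 79 × 0.4 = 31.6
  Case study 70 × 0.12 = 8.4
  Safety assessment 76 × 0.17 = 12.92
  Skills demo 45.5 × 0.31 = 14.105
Sum = 67.025
67.025 is ≥ 67 and < 70 → D+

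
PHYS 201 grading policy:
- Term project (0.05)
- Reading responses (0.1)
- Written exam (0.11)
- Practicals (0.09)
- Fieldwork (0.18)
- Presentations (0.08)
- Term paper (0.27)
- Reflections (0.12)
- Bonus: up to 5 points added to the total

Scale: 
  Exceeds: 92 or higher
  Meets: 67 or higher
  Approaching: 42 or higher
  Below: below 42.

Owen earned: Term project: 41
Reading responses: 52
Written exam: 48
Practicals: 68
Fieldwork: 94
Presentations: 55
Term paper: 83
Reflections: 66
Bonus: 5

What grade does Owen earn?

Meets

Weighted total:
  Term project 41 × 0.05 = 2.05
  Reading responses 52 × 0.1 = 5.2
  Written exam 48 × 0.11 = 5.28
  Practicals 68 × 0.09 = 6.12
  Fieldwork 94 × 0.18 = 16.92
  Presentations 55 × 0.08 = 4.4
  Term paper 83 × 0.27 = 22.41
  Reflections 66 × 0.12 = 7.92
Sum = 70.3
Bonus: 70.3 + 5 = 75.3
75.3 is ≥ 67 and < 92 → Meets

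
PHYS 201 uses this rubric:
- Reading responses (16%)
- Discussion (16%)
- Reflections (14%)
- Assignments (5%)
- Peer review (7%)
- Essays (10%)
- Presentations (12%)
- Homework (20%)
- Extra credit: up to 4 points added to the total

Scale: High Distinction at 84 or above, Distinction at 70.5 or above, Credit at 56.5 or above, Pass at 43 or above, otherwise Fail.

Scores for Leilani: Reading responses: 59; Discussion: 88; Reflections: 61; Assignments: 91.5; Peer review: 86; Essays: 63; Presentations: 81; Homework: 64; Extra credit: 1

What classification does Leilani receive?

Distinction

Weighted total:
  Reading responses 59 × 0.16 = 9.44
  Discussion 88 × 0.16 = 14.08
  Reflections 61 × 0.14 = 8.54
  Assignments 91.5 × 0.05 = 4.575
  Peer review 86 × 0.07 = 6.02
  Essays 63 × 0.1 = 6.3
  Presentations 81 × 0.12 = 9.72
  Homework 64 × 0.2 = 12.8
Sum = 71.475
Extra credit: 71.475 + 1 = 72.475
72.475 is ≥ 70.5 and < 84 → Distinction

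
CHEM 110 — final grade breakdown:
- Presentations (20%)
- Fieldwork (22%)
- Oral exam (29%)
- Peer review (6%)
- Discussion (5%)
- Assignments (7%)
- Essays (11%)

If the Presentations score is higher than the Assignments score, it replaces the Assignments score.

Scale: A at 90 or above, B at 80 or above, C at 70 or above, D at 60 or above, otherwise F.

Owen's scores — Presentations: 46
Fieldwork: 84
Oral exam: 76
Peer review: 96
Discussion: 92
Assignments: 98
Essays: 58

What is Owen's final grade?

C

Presentations (46) ≤ Assignments (98), so Assignments stays at 98.
Weighted total:
  Presentations 46 × 0.2 = 9.2
  Fieldwork 84 × 0.22 = 18.48
  Oral exam 76 × 0.29 = 22.04
  Peer review 96 × 0.06 = 5.76
  Discussion 92 × 0.05 = 4.6
  Assignments 98 × 0.07 = 6.86
  Essays 58 × 0.11 = 6.38
Sum = 73.32
73.32 is ≥ 70 and < 80 → C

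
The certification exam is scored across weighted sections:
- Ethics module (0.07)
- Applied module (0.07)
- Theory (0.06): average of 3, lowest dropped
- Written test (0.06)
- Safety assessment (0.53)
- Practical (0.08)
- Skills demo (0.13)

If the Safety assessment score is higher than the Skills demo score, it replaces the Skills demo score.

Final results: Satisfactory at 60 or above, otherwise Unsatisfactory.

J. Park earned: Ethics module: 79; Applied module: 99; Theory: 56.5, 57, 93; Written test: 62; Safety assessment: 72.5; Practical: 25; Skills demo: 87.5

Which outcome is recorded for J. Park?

Satisfactory

Theory: drop 56.5 → average of remaining 2 = 150/2 = 75
Safety assessment (72.5) ≤ Skills demo (87.5), so Skills demo stays at 87.5.
Weighted total:
  Ethics module 79 × 0.07 = 5.53
  Applied module 99 × 0.07 = 6.93
  Theory 75 × 0.06 = 4.5
  Written test 62 × 0.06 = 3.72
  Safety assessment 72.5 × 0.53 = 38.425
  Practical 25 × 0.08 = 2
  Skills demo 87.5 × 0.13 = 11.375
Sum = 72.48
72.48 ≥ 60 → Satisfactory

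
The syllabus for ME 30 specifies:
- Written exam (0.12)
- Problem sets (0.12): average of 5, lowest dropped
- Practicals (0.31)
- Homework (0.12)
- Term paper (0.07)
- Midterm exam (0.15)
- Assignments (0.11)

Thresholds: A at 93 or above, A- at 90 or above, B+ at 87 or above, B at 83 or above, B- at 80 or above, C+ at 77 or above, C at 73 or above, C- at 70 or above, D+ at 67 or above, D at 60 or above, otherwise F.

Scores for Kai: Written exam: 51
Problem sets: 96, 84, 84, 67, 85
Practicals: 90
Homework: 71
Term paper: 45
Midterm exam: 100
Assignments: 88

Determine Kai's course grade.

Problem sets: drop 67 → average of remaining 4 = 349/4 = 87.25
Weighted total:
  Written exam 51 × 0.12 = 6.12
  Problem sets 87.25 × 0.12 = 10.47
  Practicals 90 × 0.31 = 27.9
  Homework 71 × 0.12 = 8.52
  Term paper 45 × 0.07 = 3.15
  Midterm exam 100 × 0.15 = 15
  Assignments 88 × 0.11 = 9.68
Sum = 80.84
80.84 is ≥ 80 and < 83 → B-

B-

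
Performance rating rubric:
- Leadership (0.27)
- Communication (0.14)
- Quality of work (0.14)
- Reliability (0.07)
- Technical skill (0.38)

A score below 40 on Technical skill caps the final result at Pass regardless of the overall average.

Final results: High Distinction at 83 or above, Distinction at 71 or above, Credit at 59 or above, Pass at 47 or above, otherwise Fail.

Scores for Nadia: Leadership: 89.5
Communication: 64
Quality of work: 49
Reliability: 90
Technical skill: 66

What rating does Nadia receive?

Distinction

Technical skill score 66 ≥ 40: minimum met.
Weighted total:
  Leadership 89.5 × 0.27 = 24.165
  Communication 64 × 0.14 = 8.96
  Quality of work 49 × 0.14 = 6.86
  Reliability 90 × 0.07 = 6.3
  Technical skill 66 × 0.38 = 25.08
Sum = 71.365
71.365 is ≥ 71 and < 83 → Distinction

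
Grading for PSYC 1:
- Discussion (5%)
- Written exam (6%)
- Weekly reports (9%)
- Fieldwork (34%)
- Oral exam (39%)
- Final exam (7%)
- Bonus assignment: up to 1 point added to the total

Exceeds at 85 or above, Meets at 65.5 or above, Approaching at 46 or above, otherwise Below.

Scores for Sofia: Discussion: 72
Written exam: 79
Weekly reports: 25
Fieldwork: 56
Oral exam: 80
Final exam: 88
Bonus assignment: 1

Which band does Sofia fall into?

Weighted total:
  Discussion 72 × 0.05 = 3.6
  Written exam 79 × 0.06 = 4.74
  Weekly reports 25 × 0.09 = 2.25
  Fieldwork 56 × 0.34 = 19.04
  Oral exam 80 × 0.39 = 31.2
  Final exam 88 × 0.07 = 6.16
Sum = 66.99
Bonus assignment: 66.99 + 1 = 67.99
67.99 is ≥ 65.5 and < 85 → Meets

Meets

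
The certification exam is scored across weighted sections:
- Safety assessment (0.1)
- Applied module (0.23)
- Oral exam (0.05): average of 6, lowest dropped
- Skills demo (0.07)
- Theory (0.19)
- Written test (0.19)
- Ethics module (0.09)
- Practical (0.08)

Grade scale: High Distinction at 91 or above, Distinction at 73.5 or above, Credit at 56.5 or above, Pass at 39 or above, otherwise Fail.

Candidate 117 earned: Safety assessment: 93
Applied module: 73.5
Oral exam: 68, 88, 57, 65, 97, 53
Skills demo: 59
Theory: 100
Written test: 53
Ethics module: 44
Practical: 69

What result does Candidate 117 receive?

Oral exam: drop 53 → average of remaining 5 = 375/5 = 75
Weighted total:
  Safety assessment 93 × 0.1 = 9.3
  Applied module 73.5 × 0.23 = 16.905
  Oral exam 75 × 0.05 = 3.75
  Skills demo 59 × 0.07 = 4.13
  Theory 100 × 0.19 = 19
  Written test 53 × 0.19 = 10.07
  Ethics module 44 × 0.09 = 3.96
  Practical 69 × 0.08 = 5.52
Sum = 72.635
72.635 is ≥ 56.5 and < 73.5 → Credit

Credit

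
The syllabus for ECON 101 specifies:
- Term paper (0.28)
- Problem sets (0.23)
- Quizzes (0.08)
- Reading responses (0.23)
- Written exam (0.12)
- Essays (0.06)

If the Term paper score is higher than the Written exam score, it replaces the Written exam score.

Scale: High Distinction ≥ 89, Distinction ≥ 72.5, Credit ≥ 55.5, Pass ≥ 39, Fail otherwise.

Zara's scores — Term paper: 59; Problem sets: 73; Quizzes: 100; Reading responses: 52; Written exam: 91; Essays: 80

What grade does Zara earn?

Credit

Term paper (59) ≤ Written exam (91), so Written exam stays at 91.
Weighted total:
  Term paper 59 × 0.28 = 16.52
  Problem sets 73 × 0.23 = 16.79
  Quizzes 100 × 0.08 = 8
  Reading responses 52 × 0.23 = 11.96
  Written exam 91 × 0.12 = 10.92
  Essays 80 × 0.06 = 4.8
Sum = 68.99
68.99 is ≥ 55.5 and < 72.5 → Credit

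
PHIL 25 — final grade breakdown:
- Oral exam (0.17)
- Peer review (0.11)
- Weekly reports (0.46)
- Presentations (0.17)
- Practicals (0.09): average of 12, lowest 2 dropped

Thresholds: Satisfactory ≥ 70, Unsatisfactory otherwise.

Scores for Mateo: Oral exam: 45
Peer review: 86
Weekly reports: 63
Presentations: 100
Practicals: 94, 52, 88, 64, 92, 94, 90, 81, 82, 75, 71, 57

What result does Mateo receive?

Practicals: drop 52, 57 → average of remaining 10 = 831/10 = 83.1
Weighted total:
  Oral exam 45 × 0.17 = 7.65
  Peer review 86 × 0.11 = 9.46
  Weekly reports 63 × 0.46 = 28.98
  Presentations 100 × 0.17 = 17
  Practicals 83.1 × 0.09 = 7.479
Sum = 70.569
70.569 ≥ 70 → Satisfactory

Satisfactory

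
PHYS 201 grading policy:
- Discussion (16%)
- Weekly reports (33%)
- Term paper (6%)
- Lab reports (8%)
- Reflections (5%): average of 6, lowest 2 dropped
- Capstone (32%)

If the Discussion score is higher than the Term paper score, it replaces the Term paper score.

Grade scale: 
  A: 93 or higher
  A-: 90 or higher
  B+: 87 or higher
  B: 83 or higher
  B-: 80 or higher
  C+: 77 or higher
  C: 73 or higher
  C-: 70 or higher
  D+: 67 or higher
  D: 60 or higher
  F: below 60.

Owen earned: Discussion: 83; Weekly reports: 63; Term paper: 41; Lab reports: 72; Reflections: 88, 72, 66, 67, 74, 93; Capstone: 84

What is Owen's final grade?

Reflections: drop 66, 67 → average of remaining 4 = 327/4 = 81.75
Discussion (83) > Term paper (41), so Term paper counts as 83.
Weighted total:
  Discussion 83 × 0.16 = 13.28
  Weekly reports 63 × 0.33 = 20.79
  Term paper 83 × 0.06 = 4.98
  Lab reports 72 × 0.08 = 5.76
  Reflections 81.75 × 0.05 = 4.0875
  Capstone 84 × 0.32 = 26.88
Sum = 75.7775
75.7775 is ≥ 73 and < 77 → C

C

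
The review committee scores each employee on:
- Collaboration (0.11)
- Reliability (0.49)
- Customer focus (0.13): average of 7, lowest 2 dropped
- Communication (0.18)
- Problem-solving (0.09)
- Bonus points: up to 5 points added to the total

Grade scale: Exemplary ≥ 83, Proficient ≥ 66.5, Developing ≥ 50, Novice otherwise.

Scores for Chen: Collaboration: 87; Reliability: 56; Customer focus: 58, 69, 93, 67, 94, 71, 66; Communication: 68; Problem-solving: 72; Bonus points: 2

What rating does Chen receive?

Customer focus: drop 58, 66 → average of remaining 5 = 394/5 = 78.8
Weighted total:
  Collaboration 87 × 0.11 = 9.57
  Reliability 56 × 0.49 = 27.44
  Customer focus 78.8 × 0.13 = 10.244
  Communication 68 × 0.18 = 12.24
  Problem-solving 72 × 0.09 = 6.48
Sum = 65.974
Bonus points: 65.974 + 2 = 67.974
67.974 is ≥ 66.5 and < 83 → Proficient

Proficient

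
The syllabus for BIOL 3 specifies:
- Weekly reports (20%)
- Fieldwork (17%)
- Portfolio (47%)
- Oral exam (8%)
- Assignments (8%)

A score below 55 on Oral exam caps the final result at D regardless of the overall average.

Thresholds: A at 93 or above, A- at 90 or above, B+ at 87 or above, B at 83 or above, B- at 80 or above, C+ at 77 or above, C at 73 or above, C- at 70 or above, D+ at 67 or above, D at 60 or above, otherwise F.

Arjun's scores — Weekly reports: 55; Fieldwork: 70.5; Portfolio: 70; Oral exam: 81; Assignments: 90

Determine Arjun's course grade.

D+

Oral exam score 81 ≥ 55: minimum met.
Weighted total:
  Weekly reports 55 × 0.2 = 11
  Fieldwork 70.5 × 0.17 = 11.985
  Portfolio 70 × 0.47 = 32.9
  Oral exam 81 × 0.08 = 6.48
  Assignments 90 × 0.08 = 7.2
Sum = 69.565
69.565 is ≥ 67 and < 70 → D+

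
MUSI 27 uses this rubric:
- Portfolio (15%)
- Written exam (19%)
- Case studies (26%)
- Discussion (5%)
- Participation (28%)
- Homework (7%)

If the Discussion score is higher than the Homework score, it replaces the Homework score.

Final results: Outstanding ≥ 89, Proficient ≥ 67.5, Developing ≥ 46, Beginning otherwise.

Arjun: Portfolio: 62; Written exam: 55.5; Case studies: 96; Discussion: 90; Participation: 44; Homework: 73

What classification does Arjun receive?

Proficient

Discussion (90) > Homework (73), so Homework counts as 90.
Weighted total:
  Portfolio 62 × 0.15 = 9.3
  Written exam 55.5 × 0.19 = 10.545
  Case studies 96 × 0.26 = 24.96
  Discussion 90 × 0.05 = 4.5
  Participation 44 × 0.28 = 12.32
  Homework 90 × 0.07 = 6.3
Sum = 67.925
67.925 is ≥ 67.5 and < 89 → Proficient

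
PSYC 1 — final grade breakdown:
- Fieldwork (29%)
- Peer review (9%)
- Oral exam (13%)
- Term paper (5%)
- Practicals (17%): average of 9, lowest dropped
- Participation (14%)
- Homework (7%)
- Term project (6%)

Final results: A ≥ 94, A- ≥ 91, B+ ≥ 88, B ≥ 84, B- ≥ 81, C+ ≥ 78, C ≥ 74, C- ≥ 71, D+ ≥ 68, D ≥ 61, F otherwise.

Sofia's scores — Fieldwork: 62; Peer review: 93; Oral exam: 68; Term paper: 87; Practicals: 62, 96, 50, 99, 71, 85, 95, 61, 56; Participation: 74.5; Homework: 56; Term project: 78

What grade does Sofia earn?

Practicals: drop 50 → average of remaining 8 = 625/8 = 78.125
Weighted total:
  Fieldwork 62 × 0.29 = 17.98
  Peer review 93 × 0.09 = 8.37
  Oral exam 68 × 0.13 = 8.84
  Term paper 87 × 0.05 = 4.35
  Practicals 78.125 × 0.17 = 13.28125
  Participation 74.5 × 0.14 = 10.43
  Homework 56 × 0.07 = 3.92
  Term project 78 × 0.06 = 4.68
Sum = 71.85125
71.85125 is ≥ 71 and < 74 → C-

C-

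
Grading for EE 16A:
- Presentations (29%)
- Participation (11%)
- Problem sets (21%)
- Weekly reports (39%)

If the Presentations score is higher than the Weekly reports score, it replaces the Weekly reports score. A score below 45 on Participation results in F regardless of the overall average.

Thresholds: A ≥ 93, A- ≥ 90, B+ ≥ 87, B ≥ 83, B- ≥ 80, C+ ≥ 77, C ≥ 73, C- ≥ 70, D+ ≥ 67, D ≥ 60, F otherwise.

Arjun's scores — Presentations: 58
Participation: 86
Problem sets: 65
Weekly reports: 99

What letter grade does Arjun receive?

C+

Presentations (58) ≤ Weekly reports (99), so Weekly reports stays at 99.
Participation score 86 ≥ 45: minimum met.
Weighted total:
  Presentations 58 × 0.29 = 16.82
  Participation 86 × 0.11 = 9.46
  Problem sets 65 × 0.21 = 13.65
  Weekly reports 99 × 0.39 = 38.61
Sum = 78.54
78.54 is ≥ 77 and < 80 → C+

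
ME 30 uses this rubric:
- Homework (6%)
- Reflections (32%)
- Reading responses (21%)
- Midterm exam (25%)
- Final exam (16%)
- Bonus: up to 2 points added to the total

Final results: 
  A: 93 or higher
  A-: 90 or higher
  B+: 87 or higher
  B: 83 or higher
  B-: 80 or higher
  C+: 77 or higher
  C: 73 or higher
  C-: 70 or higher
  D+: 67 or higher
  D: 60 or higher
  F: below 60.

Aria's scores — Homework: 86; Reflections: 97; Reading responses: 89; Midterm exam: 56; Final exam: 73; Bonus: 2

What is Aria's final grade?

B-

Weighted total:
  Homework 86 × 0.06 = 5.16
  Reflections 97 × 0.32 = 31.04
  Reading responses 89 × 0.21 = 18.69
  Midterm exam 56 × 0.25 = 14
  Final exam 73 × 0.16 = 11.68
Sum = 80.57
Bonus: 80.57 + 2 = 82.57
82.57 is ≥ 80 and < 83 → B-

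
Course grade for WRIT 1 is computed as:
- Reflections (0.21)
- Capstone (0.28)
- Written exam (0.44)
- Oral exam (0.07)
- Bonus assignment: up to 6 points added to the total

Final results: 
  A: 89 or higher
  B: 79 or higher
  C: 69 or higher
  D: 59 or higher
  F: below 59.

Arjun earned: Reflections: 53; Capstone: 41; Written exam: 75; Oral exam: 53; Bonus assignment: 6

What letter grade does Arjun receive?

D

Weighted total:
  Reflections 53 × 0.21 = 11.13
  Capstone 41 × 0.28 = 11.48
  Written exam 75 × 0.44 = 33
  Oral exam 53 × 0.07 = 3.71
Sum = 59.32
Bonus assignment: 59.32 + 6 = 65.32
65.32 is ≥ 59 and < 69 → D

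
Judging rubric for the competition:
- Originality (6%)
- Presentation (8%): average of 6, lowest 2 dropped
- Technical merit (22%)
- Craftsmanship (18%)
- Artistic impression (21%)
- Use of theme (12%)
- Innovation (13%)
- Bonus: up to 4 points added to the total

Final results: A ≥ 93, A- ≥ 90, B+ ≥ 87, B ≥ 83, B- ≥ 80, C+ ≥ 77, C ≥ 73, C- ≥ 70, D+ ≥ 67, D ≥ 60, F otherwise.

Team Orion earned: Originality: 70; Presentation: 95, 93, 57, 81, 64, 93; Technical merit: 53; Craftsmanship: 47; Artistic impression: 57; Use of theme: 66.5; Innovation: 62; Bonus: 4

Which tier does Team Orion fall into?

D

Presentation: drop 57, 64 → average of remaining 4 = 362/4 = 90.5
Weighted total:
  Originality 70 × 0.06 = 4.2
  Presentation 90.5 × 0.08 = 7.24
  Technical merit 53 × 0.22 = 11.66
  Craftsmanship 47 × 0.18 = 8.46
  Artistic impression 57 × 0.21 = 11.97
  Use of theme 66.5 × 0.12 = 7.98
  Innovation 62 × 0.13 = 8.06
Sum = 59.57
Bonus: 59.57 + 4 = 63.57
63.57 is ≥ 60 and < 67 → D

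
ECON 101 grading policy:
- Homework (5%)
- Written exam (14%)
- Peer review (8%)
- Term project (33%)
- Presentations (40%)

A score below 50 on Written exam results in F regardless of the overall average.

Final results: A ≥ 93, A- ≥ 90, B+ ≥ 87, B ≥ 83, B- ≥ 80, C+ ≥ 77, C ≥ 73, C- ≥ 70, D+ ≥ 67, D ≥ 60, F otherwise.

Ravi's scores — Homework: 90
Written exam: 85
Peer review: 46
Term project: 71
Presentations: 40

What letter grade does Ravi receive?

Written exam score 85 ≥ 50: minimum met.
Weighted total:
  Homework 90 × 0.05 = 4.5
  Written exam 85 × 0.14 = 11.9
  Peer review 46 × 0.08 = 3.68
  Term project 71 × 0.33 = 23.43
  Presentations 40 × 0.4 = 16
Sum = 59.51
59.51 < 60 → F

F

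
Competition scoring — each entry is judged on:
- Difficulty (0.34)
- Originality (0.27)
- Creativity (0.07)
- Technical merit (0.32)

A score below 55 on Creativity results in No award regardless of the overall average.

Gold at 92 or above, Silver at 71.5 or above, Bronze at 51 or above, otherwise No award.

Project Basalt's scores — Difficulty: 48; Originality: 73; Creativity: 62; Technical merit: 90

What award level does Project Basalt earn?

Bronze

Creativity score 62 ≥ 55: minimum met.
Weighted total:
  Difficulty 48 × 0.34 = 16.32
  Originality 73 × 0.27 = 19.71
  Creativity 62 × 0.07 = 4.34
  Technical merit 90 × 0.32 = 28.8
Sum = 69.17
69.17 is ≥ 51 and < 71.5 → Bronze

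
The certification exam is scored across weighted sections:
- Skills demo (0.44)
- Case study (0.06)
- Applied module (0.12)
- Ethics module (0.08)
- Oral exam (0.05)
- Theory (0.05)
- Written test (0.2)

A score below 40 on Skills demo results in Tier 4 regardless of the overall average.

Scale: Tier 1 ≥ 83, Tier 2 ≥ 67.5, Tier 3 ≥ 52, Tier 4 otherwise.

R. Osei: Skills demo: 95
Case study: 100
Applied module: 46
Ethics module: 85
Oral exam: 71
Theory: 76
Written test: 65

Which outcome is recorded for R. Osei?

Tier 2

Skills demo score 95 ≥ 40: minimum met.
Weighted total:
  Skills demo 95 × 0.44 = 41.8
  Case study 100 × 0.06 = 6
  Applied module 46 × 0.12 = 5.52
  Ethics module 85 × 0.08 = 6.8
  Oral exam 71 × 0.05 = 3.55
  Theory 76 × 0.05 = 3.8
  Written test 65 × 0.2 = 13
Sum = 80.47
80.47 is ≥ 67.5 and < 83 → Tier 2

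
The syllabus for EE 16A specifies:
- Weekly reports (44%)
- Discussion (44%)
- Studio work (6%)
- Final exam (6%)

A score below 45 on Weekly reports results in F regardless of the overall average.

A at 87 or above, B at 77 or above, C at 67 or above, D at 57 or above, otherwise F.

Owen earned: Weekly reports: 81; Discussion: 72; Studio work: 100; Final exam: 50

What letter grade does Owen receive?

C

Weekly reports score 81 ≥ 45: minimum met.
Weighted total:
  Weekly reports 81 × 0.44 = 35.64
  Discussion 72 × 0.44 = 31.68
  Studio work 100 × 0.06 = 6
  Final exam 50 × 0.06 = 3
Sum = 76.32
76.32 is ≥ 67 and < 77 → C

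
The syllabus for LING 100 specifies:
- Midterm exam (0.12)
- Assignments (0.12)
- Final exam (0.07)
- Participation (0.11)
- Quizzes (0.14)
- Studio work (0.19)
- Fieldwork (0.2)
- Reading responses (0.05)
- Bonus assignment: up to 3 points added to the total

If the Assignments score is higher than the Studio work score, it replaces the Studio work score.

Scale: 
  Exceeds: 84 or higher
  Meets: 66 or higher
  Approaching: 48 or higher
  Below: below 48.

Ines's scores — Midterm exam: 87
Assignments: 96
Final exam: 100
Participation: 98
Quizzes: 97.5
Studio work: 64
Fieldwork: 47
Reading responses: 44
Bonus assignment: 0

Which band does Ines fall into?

Assignments (96) > Studio work (64), so Studio work counts as 96.
Weighted total:
  Midterm exam 87 × 0.12 = 10.44
  Assignments 96 × 0.12 = 11.52
  Final exam 100 × 0.07 = 7
  Participation 98 × 0.11 = 10.78
  Quizzes 97.5 × 0.14 = 13.65
  Studio work 96 × 0.19 = 18.24
  Fieldwork 47 × 0.2 = 9.4
  Reading responses 44 × 0.05 = 2.2
Sum = 83.23
Bonus assignment: 83.23 + 0 = 83.23
83.23 is ≥ 66 and < 84 → Meets

Meets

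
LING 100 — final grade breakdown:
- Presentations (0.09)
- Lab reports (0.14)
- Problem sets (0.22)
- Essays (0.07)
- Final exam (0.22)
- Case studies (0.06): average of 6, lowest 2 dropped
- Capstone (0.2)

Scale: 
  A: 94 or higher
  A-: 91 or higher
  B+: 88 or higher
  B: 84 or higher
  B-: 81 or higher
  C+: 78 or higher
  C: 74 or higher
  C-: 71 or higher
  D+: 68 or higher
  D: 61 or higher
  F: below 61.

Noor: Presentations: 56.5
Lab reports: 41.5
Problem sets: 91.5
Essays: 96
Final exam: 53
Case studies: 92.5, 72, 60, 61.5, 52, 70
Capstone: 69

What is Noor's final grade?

Case studies: drop 52, 60 → average of remaining 4 = 296/4 = 74
Weighted total:
  Presentations 56.5 × 0.09 = 5.085
  Lab reports 41.5 × 0.14 = 5.81
  Problem sets 91.5 × 0.22 = 20.13
  Essays 96 × 0.07 = 6.72
  Final exam 53 × 0.22 = 11.66
  Case studies 74 × 0.06 = 4.44
  Capstone 69 × 0.2 = 13.8
Sum = 67.645
67.645 is ≥ 61 and < 68 → D

D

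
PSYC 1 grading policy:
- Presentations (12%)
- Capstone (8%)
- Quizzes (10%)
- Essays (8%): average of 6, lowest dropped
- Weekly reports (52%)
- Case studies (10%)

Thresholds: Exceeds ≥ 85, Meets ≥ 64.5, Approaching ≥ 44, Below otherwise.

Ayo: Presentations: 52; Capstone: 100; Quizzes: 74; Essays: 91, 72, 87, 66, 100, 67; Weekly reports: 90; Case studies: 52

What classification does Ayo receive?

Meets

Essays: drop 66 → average of remaining 5 = 417/5 = 83.4
Weighted total:
  Presentations 52 × 0.12 = 6.24
  Capstone 100 × 0.08 = 8
  Quizzes 74 × 0.1 = 7.4
  Essays 83.4 × 0.08 = 6.672
  Weekly reports 90 × 0.52 = 46.8
  Case studies 52 × 0.1 = 5.2
Sum = 80.312
80.312 is ≥ 64.5 and < 85 → Meets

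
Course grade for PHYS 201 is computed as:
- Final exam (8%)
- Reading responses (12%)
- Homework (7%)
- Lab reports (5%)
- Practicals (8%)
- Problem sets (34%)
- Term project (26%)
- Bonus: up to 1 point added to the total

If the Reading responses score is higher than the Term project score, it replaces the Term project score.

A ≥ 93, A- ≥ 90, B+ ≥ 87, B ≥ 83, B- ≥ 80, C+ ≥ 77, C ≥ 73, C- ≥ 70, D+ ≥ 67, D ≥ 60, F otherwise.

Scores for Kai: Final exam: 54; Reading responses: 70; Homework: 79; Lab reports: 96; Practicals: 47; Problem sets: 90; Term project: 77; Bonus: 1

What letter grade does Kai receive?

Reading responses (70) ≤ Term project (77), so Term project stays at 77.
Weighted total:
  Final exam 54 × 0.08 = 4.32
  Reading responses 70 × 0.12 = 8.4
  Homework 79 × 0.07 = 5.53
  Lab reports 96 × 0.05 = 4.8
  Practicals 47 × 0.08 = 3.76
  Problem sets 90 × 0.34 = 30.6
  Term project 77 × 0.26 = 20.02
Sum = 77.43
Bonus: 77.43 + 1 = 78.43
78.43 is ≥ 77 and < 80 → C+

C+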